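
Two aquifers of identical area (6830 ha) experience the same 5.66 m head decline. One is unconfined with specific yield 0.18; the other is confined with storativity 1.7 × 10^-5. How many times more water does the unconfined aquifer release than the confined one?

A = 6830 ha = 6.83 × 10^7 m²
Unconfined: ΔV_u = Sy × A × Δh = 0.18 × 6.83 × 10^7 × 5.66 = 6.958 × 10^7 m³
Confined: ΔV_c = S × A × Δh = 1.7 × 10^-5 × 6.83 × 10^7 × 5.66 = 6572 m³
Ratio = ΔV_u / ΔV_c = Sy / S = 0.18 / 1.7 × 10^-5 = 10590

ΔV_u / ΔV_c ≈ 10600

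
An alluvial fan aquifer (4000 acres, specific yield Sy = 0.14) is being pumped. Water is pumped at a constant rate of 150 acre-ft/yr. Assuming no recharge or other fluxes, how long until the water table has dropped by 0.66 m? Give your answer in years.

t ≈ 8.08 years

A = 4000 acres = 1.619 × 10^7 m²
ΔV = Sy × A × Δh = 0.14 × 1.619 × 10^7 × 0.66 = 1.496 × 10^6 m³
Q = 150 acre-ft/yr = 506.9 m³/d
t = ΔV / Q = 1.496 × 10^6 m³ / 506.9 m³/d = 2951 d
t = 2951 d ≈ 8.084 years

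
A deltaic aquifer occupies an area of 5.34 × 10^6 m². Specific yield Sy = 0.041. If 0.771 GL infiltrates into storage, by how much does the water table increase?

Δh ≈ 3.52 m

ΔV = 0.771 GL = 7.71 × 10^5 m³
Δh = ΔV / (Sy × A) = 7.71 × 10^5 m³ / (0.041 × 5.34 × 10^6 m²) = 3.522 m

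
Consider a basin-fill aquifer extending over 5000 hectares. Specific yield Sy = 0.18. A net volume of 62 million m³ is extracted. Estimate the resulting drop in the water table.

A = 5000 hectares = 5 × 10^7 m²
ΔV = 62 million m³ = 6.2 × 10^7 m³
Δh = ΔV / (Sy × A) = 6.2 × 10^7 m³ / (0.18 × 5 × 10^7 m²) = 6.889 m

Δh ≈ 6.89 m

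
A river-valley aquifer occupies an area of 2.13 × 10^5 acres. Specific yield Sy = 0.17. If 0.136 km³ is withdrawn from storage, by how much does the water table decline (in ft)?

Δh ≈ 3.04 ft

A = 2.13 × 10^5 acres = 8.62 × 10^8 m²
ΔV = 0.136 km³ = 1.36 × 10^8 m³
Δh = ΔV / (Sy × A) = 1.36 × 10^8 m³ / (0.17 × 8.62 × 10^8 m²) = 0.9281 m
Δh = 0.9281 m = 3.045 ft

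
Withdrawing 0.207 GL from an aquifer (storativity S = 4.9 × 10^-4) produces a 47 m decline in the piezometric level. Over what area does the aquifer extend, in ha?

ΔV = 0.207 GL = 2.07 × 10^5 m³
A = ΔV / (S × Δh) = 2.07 × 10^5 / (4.9 × 10^-4 × 47) = 8.988 × 10^6 m²
A = 8.988 × 10^6 m² = 898.8 ha

A ≈ 899 ha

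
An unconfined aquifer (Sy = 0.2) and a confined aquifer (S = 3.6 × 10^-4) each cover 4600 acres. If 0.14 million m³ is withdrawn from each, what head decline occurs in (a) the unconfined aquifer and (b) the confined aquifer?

A = 4600 acres = 1.862 × 10^7 m²
ΔV = 0.14 million m³ = 1.4 × 10^5 m³
Unconfined: Δh_u = ΔV/(Sy·A) = 1.4 × 10^5/(0.2 × 1.862 × 10^7) = 0.0376 m
Confined: Δh_c = ΔV/(S·A) = 1.4 × 10^5/(3.6 × 10^-4 × 1.862 × 10^7) = 20.89 m

Δh_u ≈ 0.0376 m; Δh_c ≈ 20.9 m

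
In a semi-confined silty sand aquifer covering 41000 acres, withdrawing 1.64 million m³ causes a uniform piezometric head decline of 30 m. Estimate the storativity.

A = 41000 acres = 1.659 × 10^8 m²
ΔV = 1.64 million m³ = 1.64 × 10^6 m³
S = ΔV / (A × Δh) = 1.64 × 10^6 m³ / (1.659 × 10^8 m² × 30 m) = 3.295 × 10^-4

S ≈ 3.3 × 10^-4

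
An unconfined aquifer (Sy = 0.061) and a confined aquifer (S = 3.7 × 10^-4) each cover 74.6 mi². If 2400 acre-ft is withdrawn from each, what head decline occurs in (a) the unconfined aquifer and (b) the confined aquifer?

A = 74.6 mi² = 1.932 × 10^8 m²
ΔV = 2400 acre-ft = 2.96 × 10^6 m³
Unconfined: Δh_u = ΔV/(Sy·A) = 2.96 × 10^6/(0.061 × 1.932 × 10^8) = 0.2512 m
Confined: Δh_c = ΔV/(S·A) = 2.96 × 10^6/(3.7 × 10^-4 × 1.932 × 10^8) = 41.41 m

Δh_u ≈ 0.251 m; Δh_c ≈ 41.4 m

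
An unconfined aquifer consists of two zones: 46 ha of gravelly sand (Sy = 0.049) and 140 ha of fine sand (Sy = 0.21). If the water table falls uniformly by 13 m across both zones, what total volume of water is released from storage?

A₁ = 46 ha = 4.6 × 10^5 m²; A₂ = 140 ha = 1.4 × 10^6 m²
ΔV₁ = 0.049 × 4.6 × 10^5 × 13 = 2.93 × 10^5 m³
ΔV₂ = 0.21 × 1.4 × 10^6 × 13 = 3.822 × 10^6 m³
ΔV = ΔV₁ + ΔV₂ = 4.115 × 10^6 m³

ΔV ≈ 4.12 × 10^6 m³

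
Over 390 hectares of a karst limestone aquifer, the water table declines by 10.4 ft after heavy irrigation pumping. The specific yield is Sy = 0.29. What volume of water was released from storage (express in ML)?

ΔV ≈ 3590 ML

A = 390 hectares = 3.9 × 10^6 m²
Δh = 10.4 ft = 3.17 m
ΔV = Sy × A × Δh = 0.29 × 3.9 × 10^6 m² × 3.17 m = 3.585 × 10^6 m³
ΔV = 3.585 × 10^6 m³ = 3585 ML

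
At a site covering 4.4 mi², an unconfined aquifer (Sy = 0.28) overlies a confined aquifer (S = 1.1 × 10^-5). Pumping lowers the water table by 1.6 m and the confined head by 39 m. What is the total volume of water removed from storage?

ΔV ≈ 5.11 × 10^6 m³

A = 4.4 mi² = 1.14 × 10^7 m²
Unconfined: ΔV_u = Sy × A × Δh_u = 0.28 × 1.14 × 10^7 × 1.6 = 5.105 × 10^6 m³
Confined: ΔV_c = S × A × Δh_c = 1.1 × 10^-5 × 1.14 × 10^7 × 39 = 4889 m³
Total ΔV = 5.105 × 10^6 + 4889 = 5.11 × 10^6 m³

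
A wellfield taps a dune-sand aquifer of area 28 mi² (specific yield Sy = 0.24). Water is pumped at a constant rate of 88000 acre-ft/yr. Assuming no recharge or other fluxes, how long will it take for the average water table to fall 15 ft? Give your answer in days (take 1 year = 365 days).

A = 28 mi² = 7.252 × 10^7 m²
Δh = 15 ft = 4.572 m
ΔV = Sy × A × Δh = 0.24 × 7.252 × 10^7 × 4.572 = 7.957 × 10^7 m³
Q = 88000 acre-ft/yr = 2.974 × 10^5 m³/d
t = ΔV / Q = 7.957 × 10^7 m³ / 2.974 × 10^5 m³/d = 267.6 d

t ≈ 268 days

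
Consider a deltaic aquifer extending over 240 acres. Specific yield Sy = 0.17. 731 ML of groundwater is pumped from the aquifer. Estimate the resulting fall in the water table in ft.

Δh ≈ 14.5 ft

A = 240 acres = 9.712 × 10^5 m²
ΔV = 731 ML = 7.31 × 10^5 m³
Δh = ΔV / (Sy × A) = 7.31 × 10^5 m³ / (0.17 × 9.712 × 10^5 m²) = 4.427 m
Δh = 4.427 m = 14.53 ft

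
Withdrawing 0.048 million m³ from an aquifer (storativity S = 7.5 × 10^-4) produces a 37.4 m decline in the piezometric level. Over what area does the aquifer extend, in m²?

A ≈ 1.71 × 10^6 m²

ΔV = 0.048 million m³ = 48000 m³
A = ΔV / (S × Δh) = 48000 / (7.5 × 10^-4 × 37.4) = 1.711 × 10^6 m²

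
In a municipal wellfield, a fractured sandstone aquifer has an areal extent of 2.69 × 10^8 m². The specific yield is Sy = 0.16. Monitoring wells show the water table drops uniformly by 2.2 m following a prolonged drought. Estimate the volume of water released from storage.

ΔV = Sy × A × Δh = 0.16 × 2.69 × 10^8 m² × 2.2 m = 9.469 × 10^7 m³

ΔV ≈ 9.47 × 10^7 m³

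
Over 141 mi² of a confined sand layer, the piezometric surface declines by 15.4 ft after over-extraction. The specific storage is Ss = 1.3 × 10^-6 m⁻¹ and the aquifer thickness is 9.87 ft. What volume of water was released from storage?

ΔV ≈ 6700 m³

b = 9.87 ft = 3.008 m
S = Ss × b = 1.3 × 10^-6 m⁻¹ × 3.008 m = 3.911 × 10^-6
A = 141 mi² = 3.652 × 10^8 m²
Δh = 15.4 ft = 4.694 m
ΔV = S × A × Δh = 3.911 × 10^-6 × 3.652 × 10^8 m² × 4.694 m = 6704 m³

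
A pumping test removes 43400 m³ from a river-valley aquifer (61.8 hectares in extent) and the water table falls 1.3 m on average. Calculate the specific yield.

A = 61.8 hectares = 6.18 × 10^5 m²
Sy = ΔV / (A × Δh) = 43400 m³ / (6.18 × 10^5 m² × 1.3 m) = 0.05402

Sy ≈ 0.054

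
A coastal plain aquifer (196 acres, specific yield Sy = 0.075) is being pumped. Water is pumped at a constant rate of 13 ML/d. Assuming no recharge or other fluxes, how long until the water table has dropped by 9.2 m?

t ≈ 42.1 days

A = 196 acres = 7.932 × 10^5 m²
ΔV = Sy × A × Δh = 0.075 × 7.932 × 10^5 × 9.2 = 5.473 × 10^5 m³
Q = 13 ML/d = 13000 m³/d
t = ΔV / Q = 5.473 × 10^5 m³ / 13000 m³/d = 42.1 d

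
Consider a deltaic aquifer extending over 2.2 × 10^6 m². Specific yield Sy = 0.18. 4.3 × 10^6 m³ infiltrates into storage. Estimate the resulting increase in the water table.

Δh = ΔV / (Sy × A) = 4.3 × 10^6 m³ / (0.18 × 2.2 × 10^6 m²) = 10.86 m

Δh ≈ 10.9 m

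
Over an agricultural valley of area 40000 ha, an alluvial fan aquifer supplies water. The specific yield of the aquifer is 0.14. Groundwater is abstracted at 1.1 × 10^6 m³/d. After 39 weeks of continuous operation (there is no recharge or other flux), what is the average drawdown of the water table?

A = 40000 ha = 4 × 10^8 m²
t = 39 weeks = 273 d
ΔV = Q × t = 1.1 × 10^6 m³/d × 273 d = 3.003 × 10^8 m³
Δh = ΔV / (Sy × A) = 3.003 × 10^8 / (0.14 × 4 × 10^8) = 5.362 m

Δh ≈ 5.36 m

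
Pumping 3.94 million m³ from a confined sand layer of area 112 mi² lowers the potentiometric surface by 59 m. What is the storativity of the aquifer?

A = 112 mi² = 2.901 × 10^8 m²
ΔV = 3.94 million m³ = 3.94 × 10^6 m³
S = ΔV / (A × Δh) = 3.94 × 10^6 m³ / (2.901 × 10^8 m² × 59 m) = 2.302 × 10^-4

S ≈ 2.3 × 10^-4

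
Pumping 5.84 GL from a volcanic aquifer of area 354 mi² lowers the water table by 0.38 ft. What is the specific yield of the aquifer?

Sy ≈ 0.055

A = 354 mi² = 9.169 × 10^8 m²
Δh = 0.38 ft = 0.1158 m
ΔV = 5.84 GL = 5.84 × 10^6 m³
Sy = ΔV / (A × Δh) = 5.84 × 10^6 m³ / (9.169 × 10^8 m² × 0.1158 m) = 0.05499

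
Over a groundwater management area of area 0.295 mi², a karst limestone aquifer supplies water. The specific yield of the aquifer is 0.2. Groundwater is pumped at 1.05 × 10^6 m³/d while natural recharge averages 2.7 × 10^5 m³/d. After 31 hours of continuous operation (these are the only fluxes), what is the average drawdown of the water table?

A = 0.295 mi² = 7.64 × 10^5 m²
Net abstraction = 1.05 × 10^6 − 2.7 × 10^5 = 7.8 × 10^5 m³/d
t = 31 hours = 1.292 d
ΔV = Q × t = 7.8 × 10^5 m³/d × 1.292 d = 1.007 × 10^6 m³
Δh = ΔV / (Sy × A) = 1.007 × 10^6 / (0.2 × 7.64 × 10^5) = 6.593 m

Δh ≈ 6.59 m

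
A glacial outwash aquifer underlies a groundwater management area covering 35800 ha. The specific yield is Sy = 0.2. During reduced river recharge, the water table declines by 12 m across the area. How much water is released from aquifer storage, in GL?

ΔV ≈ 859 GL

A = 35800 ha = 3.58 × 10^8 m²
ΔV = Sy × A × Δh = 0.2 × 3.58 × 10^8 m² × 12 m = 8.592 × 10^8 m³
ΔV = 8.592 × 10^8 m³ = 859.2 GL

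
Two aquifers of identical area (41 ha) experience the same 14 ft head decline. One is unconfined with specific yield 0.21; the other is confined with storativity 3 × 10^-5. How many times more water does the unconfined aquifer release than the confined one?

A = 41 ha = 4.1 × 10^5 m²
Δh = 14 ft = 4.267 m
Unconfined: ΔV_u = Sy × A × Δh = 0.21 × 4.1 × 10^5 × 4.267 = 3.674 × 10^5 m³
Confined: ΔV_c = S × A × Δh = 3 × 10^-5 × 4.1 × 10^5 × 4.267 = 52.49 m³
Ratio = ΔV_u / ΔV_c = Sy / S = 0.21 / 3 × 10^-5 = 7000

ΔV_u / ΔV_c ≈ 7000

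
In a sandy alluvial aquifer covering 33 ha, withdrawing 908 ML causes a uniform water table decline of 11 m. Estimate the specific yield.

A = 33 ha = 3.3 × 10^5 m²
ΔV = 908 ML = 9.08 × 10^5 m³
Sy = ΔV / (A × Δh) = 9.08 × 10^5 m³ / (3.3 × 10^5 m² × 11 m) = 0.2501

Sy ≈ 0.25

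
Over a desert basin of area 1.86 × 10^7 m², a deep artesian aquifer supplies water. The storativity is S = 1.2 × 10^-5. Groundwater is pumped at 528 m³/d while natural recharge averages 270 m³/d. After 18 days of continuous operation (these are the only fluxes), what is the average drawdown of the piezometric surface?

Δh ≈ 20.8 m

Net abstraction = 528 − 270 = 258 m³/d
ΔV = Q × t = 258 m³/d × 18 d = 4644 m³
Δh = ΔV / (S × A) = 4644 / (1.2 × 10^-5 × 1.86 × 10^7) = 20.81 m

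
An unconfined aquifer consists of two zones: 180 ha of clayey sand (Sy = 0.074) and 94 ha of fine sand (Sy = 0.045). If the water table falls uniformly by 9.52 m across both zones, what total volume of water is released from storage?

ΔV ≈ 1.67 × 10^6 m³

A₁ = 180 ha = 1.8 × 10^6 m²; A₂ = 94 ha = 9.4 × 10^5 m²
ΔV₁ = 0.074 × 1.8 × 10^6 × 9.52 = 1.268 × 10^6 m³
ΔV₂ = 0.045 × 9.4 × 10^5 × 9.52 = 4.027 × 10^5 m³
ΔV = ΔV₁ + ΔV₂ = 1.671 × 10^6 m³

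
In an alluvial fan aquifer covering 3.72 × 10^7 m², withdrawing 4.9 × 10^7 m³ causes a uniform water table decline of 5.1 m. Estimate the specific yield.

Sy = ΔV / (A × Δh) = 4.9 × 10^7 m³ / (3.72 × 10^7 m² × 5.1 m) = 0.2583

Sy ≈ 0.26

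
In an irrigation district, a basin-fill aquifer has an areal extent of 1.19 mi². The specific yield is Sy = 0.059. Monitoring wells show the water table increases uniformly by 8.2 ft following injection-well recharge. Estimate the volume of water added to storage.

ΔV ≈ 4.54 × 10^5 m³

A = 1.19 mi² = 3.082 × 10^6 m²
Δh = 8.2 ft = 2.499 m
ΔV = Sy × A × Δh = 0.059 × 3.082 × 10^6 m² × 2.499 m = 4.545 × 10^5 m³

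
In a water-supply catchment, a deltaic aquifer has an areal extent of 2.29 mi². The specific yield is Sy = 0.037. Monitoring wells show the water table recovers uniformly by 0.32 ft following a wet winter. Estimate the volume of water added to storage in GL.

A = 2.29 mi² = 5.931 × 10^6 m²
Δh = 0.32 ft = 0.09754 m
ΔV = Sy × A × Δh = 0.037 × 5.931 × 10^6 m² × 0.09754 m = 21400 m³
ΔV = 21400 m³ = 0.0214 GL

ΔV ≈ 0.0214 GL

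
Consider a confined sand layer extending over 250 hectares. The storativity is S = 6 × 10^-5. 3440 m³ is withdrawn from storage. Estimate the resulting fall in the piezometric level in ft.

Δh ≈ 75.2 ft

A = 250 hectares = 2.5 × 10^6 m²
Δh = ΔV / (S × A) = 3440 m³ / (6 × 10^-5 × 2.5 × 10^6 m²) = 22.93 m
Δh = 22.93 m = 75.24 ft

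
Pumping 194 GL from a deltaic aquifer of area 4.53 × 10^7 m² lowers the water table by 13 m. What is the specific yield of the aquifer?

Sy ≈ 0.33

ΔV = 194 GL = 1.94 × 10^8 m³
Sy = ΔV / (A × Δh) = 1.94 × 10^8 m³ / (4.53 × 10^7 m² × 13 m) = 0.3294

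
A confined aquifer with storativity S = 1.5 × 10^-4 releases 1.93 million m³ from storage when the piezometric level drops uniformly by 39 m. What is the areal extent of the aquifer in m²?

ΔV = 1.93 million m³ = 1.93 × 10^6 m³
A = ΔV / (S × Δh) = 1.93 × 10^6 / (1.5 × 10^-4 × 39) = 3.299 × 10^8 m²

A ≈ 3.3 × 10^8 m²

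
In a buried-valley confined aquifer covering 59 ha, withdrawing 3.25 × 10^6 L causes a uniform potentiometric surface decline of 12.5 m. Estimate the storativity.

A = 59 ha = 5.9 × 10^5 m²
ΔV = 3.25 × 10^6 L = 3250 m³
S = ΔV / (A × Δh) = 3250 m³ / (5.9 × 10^5 m² × 12.5 m) = 4.407 × 10^-4

S ≈ 4.4 × 10^-4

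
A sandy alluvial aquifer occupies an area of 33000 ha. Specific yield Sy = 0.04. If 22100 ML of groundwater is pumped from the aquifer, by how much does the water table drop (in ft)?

Δh ≈ 5.49 ft

A = 33000 ha = 3.3 × 10^8 m²
ΔV = 22100 ML = 2.21 × 10^7 m³
Δh = ΔV / (Sy × A) = 2.21 × 10^7 m³ / (0.04 × 3.3 × 10^8 m²) = 1.674 m
Δh = 1.674 m = 5.493 ft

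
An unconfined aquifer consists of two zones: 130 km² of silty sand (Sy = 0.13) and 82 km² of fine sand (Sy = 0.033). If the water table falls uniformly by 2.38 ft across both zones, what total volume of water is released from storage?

A₁ = 130 km² = 1.3 × 10^8 m²; A₂ = 82 km² = 8.2 × 10^7 m²
Δh = 2.38 ft = 0.7254 m
ΔV₁ = 0.13 × 1.3 × 10^8 × 0.7254 = 1.226 × 10^7 m³
ΔV₂ = 0.033 × 8.2 × 10^7 × 0.7254 = 1.963 × 10^6 m³
ΔV = ΔV₁ + ΔV₂ = 1.422 × 10^7 m³

ΔV ≈ 1.42 × 10^7 m³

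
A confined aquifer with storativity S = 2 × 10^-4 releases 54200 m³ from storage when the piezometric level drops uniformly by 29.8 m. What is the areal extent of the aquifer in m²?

A = ΔV / (S × Δh) = 54200 / (2 × 10^-4 × 29.8) = 9.094 × 10^6 m²

A ≈ 9.09 × 10^6 m²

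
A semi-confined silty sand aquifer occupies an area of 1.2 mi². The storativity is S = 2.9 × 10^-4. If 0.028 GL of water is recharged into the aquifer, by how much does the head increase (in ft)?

Δh ≈ 102 ft

A = 1.2 mi² = 3.108 × 10^6 m²
ΔV = 0.028 GL = 28000 m³
Δh = ΔV / (S × A) = 28000 m³ / (2.9 × 10^-4 × 3.108 × 10^6 m²) = 31.07 m
Δh = 31.07 m = 101.9 ft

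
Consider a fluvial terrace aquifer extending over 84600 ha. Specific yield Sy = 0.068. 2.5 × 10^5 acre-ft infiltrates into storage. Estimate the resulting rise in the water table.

A = 84600 ha = 8.46 × 10^8 m²
ΔV = 2.5 × 10^5 acre-ft = 3.084 × 10^8 m³
Δh = ΔV / (Sy × A) = 3.084 × 10^8 m³ / (0.068 × 8.46 × 10^8 m²) = 5.36 m

Δh ≈ 5.36 m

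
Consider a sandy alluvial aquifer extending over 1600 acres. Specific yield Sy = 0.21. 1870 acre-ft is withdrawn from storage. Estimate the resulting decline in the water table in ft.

A = 1600 acres = 6.475 × 10^6 m²
ΔV = 1870 acre-ft = 2.307 × 10^6 m³
Δh = ΔV / (Sy × A) = 2.307 × 10^6 m³ / (0.21 × 6.475 × 10^6 m²) = 1.696 m
Δh = 1.696 m = 5.565 ft

Δh ≈ 5.57 ft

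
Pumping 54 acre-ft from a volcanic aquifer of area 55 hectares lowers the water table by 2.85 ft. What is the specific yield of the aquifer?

Sy ≈ 0.14

A = 55 hectares = 5.5 × 10^5 m²
Δh = 2.85 ft = 0.8687 m
ΔV = 54 acre-ft = 66610 m³
Sy = ΔV / (A × Δh) = 66610 m³ / (5.5 × 10^5 m² × 0.8687 m) = 0.1394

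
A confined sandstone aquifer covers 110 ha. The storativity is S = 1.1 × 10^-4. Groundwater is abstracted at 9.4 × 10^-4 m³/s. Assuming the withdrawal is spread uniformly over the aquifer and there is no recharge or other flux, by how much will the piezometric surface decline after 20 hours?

Δh ≈ 0.559 m

A = 110 ha = 1.1 × 10^6 m²
Q = 9.4 × 10^-4 m³/s = 81.22 m³/d
t = 20 hours = 0.8333 d
ΔV = Q × t = 81.22 m³/d × 0.8333 d = 67.68 m³
Δh = ΔV / (S × A) = 67.68 / (1.1 × 10^-4 × 1.1 × 10^6) = 0.5593 m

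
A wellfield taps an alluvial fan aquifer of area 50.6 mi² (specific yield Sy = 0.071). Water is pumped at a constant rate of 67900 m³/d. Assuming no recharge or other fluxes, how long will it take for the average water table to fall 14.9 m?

t ≈ 2040 days

A = 50.6 mi² = 1.311 × 10^8 m²
ΔV = Sy × A × Δh = 0.071 × 1.311 × 10^8 × 14.9 = 1.386 × 10^8 m³
t = ΔV / Q = 1.386 × 10^8 m³ / 67900 m³/d = 2042 d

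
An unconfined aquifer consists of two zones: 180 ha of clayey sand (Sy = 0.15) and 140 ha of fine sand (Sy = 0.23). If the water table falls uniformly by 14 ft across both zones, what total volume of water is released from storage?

A₁ = 180 ha = 1.8 × 10^6 m²; A₂ = 140 ha = 1.4 × 10^6 m²
Δh = 14 ft = 4.267 m
ΔV₁ = 0.15 × 1.8 × 10^6 × 4.267 = 1.152 × 10^6 m³
ΔV₂ = 0.23 × 1.4 × 10^6 × 4.267 = 1.374 × 10^6 m³
ΔV = ΔV₁ + ΔV₂ = 2.526 × 10^6 m³

ΔV ≈ 2.53 × 10^6 m³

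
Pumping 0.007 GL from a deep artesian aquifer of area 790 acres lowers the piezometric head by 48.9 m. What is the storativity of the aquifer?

A = 790 acres = 3.197 × 10^6 m²
ΔV = 0.007 GL = 7000 m³
S = ΔV / (A × Δh) = 7000 m³ / (3.197 × 10^6 m² × 48.9 m) = 4.478 × 10^-5

S ≈ 4.5 × 10^-5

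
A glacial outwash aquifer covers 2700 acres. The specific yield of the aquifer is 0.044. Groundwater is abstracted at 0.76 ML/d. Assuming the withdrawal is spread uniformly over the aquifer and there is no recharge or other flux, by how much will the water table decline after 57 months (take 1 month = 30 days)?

Δh ≈ 2.7 m

A = 2700 acres = 1.093 × 10^7 m²
Q = 0.76 ML/d = 760 m³/d
t = 57 months = 1710 d
ΔV = Q × t = 760 m³/d × 1710 d = 1.3 × 10^6 m³
Δh = ΔV / (Sy × A) = 1.3 × 10^6 / (0.044 × 1.093 × 10^7) = 2.703 m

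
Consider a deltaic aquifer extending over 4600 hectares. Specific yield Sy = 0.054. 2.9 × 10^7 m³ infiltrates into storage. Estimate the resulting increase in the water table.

Δh ≈ 11.7 m

A = 4600 hectares = 4.6 × 10^7 m²
Δh = ΔV / (Sy × A) = 2.9 × 10^7 m³ / (0.054 × 4.6 × 10^7 m²) = 11.67 m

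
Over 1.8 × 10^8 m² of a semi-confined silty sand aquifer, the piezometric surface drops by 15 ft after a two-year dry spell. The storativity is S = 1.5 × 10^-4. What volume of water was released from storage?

ΔV ≈ 1.23 × 10^5 m³

Δh = 15 ft = 4.572 m
ΔV = S × A × Δh = 1.5 × 10^-4 × 1.8 × 10^8 m² × 4.572 m = 1.234 × 10^5 m³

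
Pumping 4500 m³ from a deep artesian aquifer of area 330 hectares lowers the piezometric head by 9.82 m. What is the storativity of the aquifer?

A = 330 hectares = 3.3 × 10^6 m²
S = ΔV / (A × Δh) = 4500 m³ / (3.3 × 10^6 m² × 9.82 m) = 1.389 × 10^-4

S ≈ 1.4 × 10^-4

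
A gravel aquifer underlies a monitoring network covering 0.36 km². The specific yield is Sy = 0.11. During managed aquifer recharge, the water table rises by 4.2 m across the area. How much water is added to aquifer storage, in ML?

ΔV ≈ 166 ML

A = 0.36 km² = 3.6 × 10^5 m²
ΔV = Sy × A × Δh = 0.11 × 3.6 × 10^5 m² × 4.2 m = 1.663 × 10^5 m³
ΔV = 1.663 × 10^5 m³ = 166.3 ML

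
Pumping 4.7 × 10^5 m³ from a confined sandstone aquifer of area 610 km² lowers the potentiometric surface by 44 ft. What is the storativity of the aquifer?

S ≈ 5.7 × 10^-5

A = 610 km² = 6.1 × 10^8 m²
Δh = 44 ft = 13.41 m
S = ΔV / (A × Δh) = 4.7 × 10^5 m³ / (6.1 × 10^8 m² × 13.41 m) = 5.745 × 10^-5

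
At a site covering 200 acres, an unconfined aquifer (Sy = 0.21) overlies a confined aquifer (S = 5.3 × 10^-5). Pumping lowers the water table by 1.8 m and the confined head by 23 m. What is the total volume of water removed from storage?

ΔV ≈ 3.07 × 10^5 m³

A = 200 acres = 8.094 × 10^5 m²
Unconfined: ΔV_u = Sy × A × Δh_u = 0.21 × 8.094 × 10^5 × 1.8 = 3.059 × 10^5 m³
Confined: ΔV_c = S × A × Δh_c = 5.3 × 10^-5 × 8.094 × 10^5 × 23 = 986.6 m³
Total ΔV = 3.059 × 10^5 + 986.6 = 3.069 × 10^5 m³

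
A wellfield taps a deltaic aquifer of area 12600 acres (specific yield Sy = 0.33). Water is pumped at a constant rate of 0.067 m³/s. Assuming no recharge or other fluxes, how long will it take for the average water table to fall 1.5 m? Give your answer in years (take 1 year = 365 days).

A = 12600 acres = 5.099 × 10^7 m²
ΔV = Sy × A × Δh = 0.33 × 5.099 × 10^7 × 1.5 = 2.524 × 10^7 m³
Q = 0.067 m³/s = 5789 m³/d
t = ΔV / Q = 2.524 × 10^7 m³ / 5789 m³/d = 4360 d
t = 4360 d ≈ 11.95 years

t ≈ 11.9 years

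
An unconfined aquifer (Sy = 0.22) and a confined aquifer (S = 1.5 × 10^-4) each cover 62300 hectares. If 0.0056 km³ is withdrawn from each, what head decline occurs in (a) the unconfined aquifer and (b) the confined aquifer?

Δh_u ≈ 0.0409 m; Δh_c ≈ 59.9 m

A = 62300 hectares = 6.23 × 10^8 m²
ΔV = 0.0056 km³ = 5.6 × 10^6 m³
Unconfined: Δh_u = ΔV/(Sy·A) = 5.6 × 10^6/(0.22 × 6.23 × 10^8) = 0.04086 m
Confined: Δh_c = ΔV/(S·A) = 5.6 × 10^6/(1.5 × 10^-4 × 6.23 × 10^8) = 59.93 m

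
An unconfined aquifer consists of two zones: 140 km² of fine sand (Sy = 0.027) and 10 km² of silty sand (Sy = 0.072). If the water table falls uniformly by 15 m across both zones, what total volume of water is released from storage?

A₁ = 140 km² = 1.4 × 10^8 m²; A₂ = 10 km² = 1 × 10^7 m²
ΔV₁ = 0.027 × 1.4 × 10^8 × 15 = 5.67 × 10^7 m³
ΔV₂ = 0.072 × 1 × 10^7 × 15 = 1.08 × 10^7 m³
ΔV = ΔV₁ + ΔV₂ = 6.75 × 10^7 m³

ΔV ≈ 6.75 × 10^7 m³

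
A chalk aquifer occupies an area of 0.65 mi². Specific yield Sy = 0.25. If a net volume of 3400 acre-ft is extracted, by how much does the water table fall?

A = 0.65 mi² = 1.683 × 10^6 m²
ΔV = 3400 acre-ft = 4.194 × 10^6 m³
Δh = ΔV / (Sy × A) = 4.194 × 10^6 m³ / (0.25 × 1.683 × 10^6 m²) = 9.965 m

Δh ≈ 9.96 m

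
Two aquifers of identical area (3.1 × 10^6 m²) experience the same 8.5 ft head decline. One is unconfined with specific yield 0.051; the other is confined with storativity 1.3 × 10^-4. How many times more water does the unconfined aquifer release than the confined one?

Δh = 8.5 ft = 2.591 m
Unconfined: ΔV_u = Sy × A × Δh = 0.051 × 3.1 × 10^6 × 2.591 = 4.096 × 10^5 m³
Confined: ΔV_c = S × A × Δh = 1.3 × 10^-4 × 3.1 × 10^6 × 2.591 = 1044 m³
Ratio = ΔV_u / ΔV_c = Sy / S = 0.051 / 1.3 × 10^-4 = 392.3

ΔV_u / ΔV_c ≈ 392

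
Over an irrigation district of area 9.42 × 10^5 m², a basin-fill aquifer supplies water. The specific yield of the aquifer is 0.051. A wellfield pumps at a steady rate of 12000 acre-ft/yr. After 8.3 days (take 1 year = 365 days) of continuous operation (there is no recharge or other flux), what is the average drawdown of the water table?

Q = 12000 acre-ft/yr = 40550 m³/d
ΔV = Q × t = 40550 m³/d × 8.3 d = 3.366 × 10^5 m³
Δh = ΔV / (Sy × A) = 3.366 × 10^5 / (0.051 × 9.42 × 10^5) = 7.006 m

Δh ≈ 7.01 m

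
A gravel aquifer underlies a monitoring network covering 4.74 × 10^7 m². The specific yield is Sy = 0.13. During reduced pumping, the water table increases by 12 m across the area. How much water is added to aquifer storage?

ΔV ≈ 7.39 × 10^7 m³

ΔV = Sy × A × Δh = 0.13 × 4.74 × 10^7 m² × 12 m = 7.394 × 10^7 m³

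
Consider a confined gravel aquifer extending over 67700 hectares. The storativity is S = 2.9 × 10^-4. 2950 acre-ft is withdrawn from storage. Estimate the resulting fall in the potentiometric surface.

Δh ≈ 18.5 m

A = 67700 hectares = 6.77 × 10^8 m²
ΔV = 2950 acre-ft = 3.639 × 10^6 m³
Δh = ΔV / (S × A) = 3.639 × 10^6 m³ / (2.9 × 10^-4 × 6.77 × 10^8 m²) = 18.53 m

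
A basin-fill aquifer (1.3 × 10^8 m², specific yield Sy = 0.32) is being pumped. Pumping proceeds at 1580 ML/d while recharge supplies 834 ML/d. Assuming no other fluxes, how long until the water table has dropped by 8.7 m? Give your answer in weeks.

t ≈ 69.3 weeks

ΔV = Sy × A × Δh = 0.32 × 1.3 × 10^8 × 8.7 = 3.619 × 10^8 m³
Net withdrawal = 1580 − 834 = 746 ML/d = 7.46 × 10^5 m³/d
t = ΔV / Q = 3.619 × 10^8 m³ / 7.46 × 10^5 m³/d = 485.1 d
t = 485.1 d ≈ 69.31 weeks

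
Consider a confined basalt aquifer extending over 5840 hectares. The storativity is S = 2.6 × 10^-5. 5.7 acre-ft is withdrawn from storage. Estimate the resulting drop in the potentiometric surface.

A = 5840 hectares = 5.84 × 10^7 m²
ΔV = 5.7 acre-ft = 7031 m³
Δh = ΔV / (S × A) = 7031 m³ / (2.6 × 10^-5 × 5.84 × 10^7 m²) = 4.63 m

Δh ≈ 4.63 m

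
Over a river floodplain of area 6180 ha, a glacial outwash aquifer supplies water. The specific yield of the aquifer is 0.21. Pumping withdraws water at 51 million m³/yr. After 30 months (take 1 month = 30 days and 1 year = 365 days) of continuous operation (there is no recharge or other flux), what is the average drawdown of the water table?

A = 6180 ha = 6.18 × 10^7 m²
Q = 51 million m³/yr = 1.397 × 10^5 m³/d
t = 30 months = 900 d
ΔV = Q × t = 1.397 × 10^5 m³/d × 900 d = 1.258 × 10^8 m³
Δh = ΔV / (Sy × A) = 1.258 × 10^8 / (0.21 × 6.18 × 10^7) = 9.69 m

Δh ≈ 9.69 m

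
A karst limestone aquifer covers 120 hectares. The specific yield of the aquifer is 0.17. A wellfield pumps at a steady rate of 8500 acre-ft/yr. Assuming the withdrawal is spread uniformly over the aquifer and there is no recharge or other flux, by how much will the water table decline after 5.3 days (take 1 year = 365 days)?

Δh ≈ 0.746 m

A = 120 hectares = 1.2 × 10^6 m²
Q = 8500 acre-ft/yr = 28720 m³/d
ΔV = Q × t = 28720 m³/d × 5.3 d = 1.522 × 10^5 m³
Δh = ΔV / (Sy × A) = 1.522 × 10^5 / (0.17 × 1.2 × 10^6) = 0.7463 m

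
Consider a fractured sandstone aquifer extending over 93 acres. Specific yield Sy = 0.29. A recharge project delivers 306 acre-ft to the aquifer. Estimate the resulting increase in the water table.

A = 93 acres = 3.764 × 10^5 m²
ΔV = 306 acre-ft = 3.774 × 10^5 m³
Δh = ΔV / (Sy × A) = 3.774 × 10^5 m³ / (0.29 × 3.764 × 10^5 m²) = 3.458 m

Δh ≈ 3.46 m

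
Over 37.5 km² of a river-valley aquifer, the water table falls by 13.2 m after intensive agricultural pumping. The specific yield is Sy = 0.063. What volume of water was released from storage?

A = 37.5 km² = 3.75 × 10^7 m²
ΔV = Sy × A × Δh = 0.063 × 3.75 × 10^7 m² × 13.2 m = 3.119 × 10^7 m³

ΔV ≈ 3.12 × 10^7 m³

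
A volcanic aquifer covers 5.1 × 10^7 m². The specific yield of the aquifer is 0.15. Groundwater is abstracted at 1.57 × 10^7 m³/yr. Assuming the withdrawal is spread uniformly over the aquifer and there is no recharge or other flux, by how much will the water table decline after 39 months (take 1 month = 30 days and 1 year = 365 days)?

Δh ≈ 6.58 m

Q = 1.57 × 10^7 m³/yr = 43010 m³/d
t = 39 months = 1170 d
ΔV = Q × t = 43010 m³/d × 1170 d = 5.033 × 10^7 m³
Δh = ΔV / (Sy × A) = 5.033 × 10^7 / (0.15 × 5.1 × 10^7) = 6.579 m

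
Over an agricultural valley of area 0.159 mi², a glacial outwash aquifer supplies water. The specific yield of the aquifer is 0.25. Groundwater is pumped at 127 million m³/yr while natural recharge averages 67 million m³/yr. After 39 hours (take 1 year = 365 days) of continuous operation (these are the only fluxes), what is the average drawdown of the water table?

Δh ≈ 2.59 m

A = 0.159 mi² = 4.118 × 10^5 m²
Net abstraction = 127 − 67 = 60 million m³/yr
Q_net = 60 million m³/yr = 1.644 × 10^5 m³/d
t = 39 hours = 1.625 d
ΔV = Q × t = 1.644 × 10^5 m³/d × 1.625 d = 2.671 × 10^5 m³
Δh = ΔV / (Sy × A) = 2.671 × 10^5 / (0.25 × 4.118 × 10^5) = 2.595 m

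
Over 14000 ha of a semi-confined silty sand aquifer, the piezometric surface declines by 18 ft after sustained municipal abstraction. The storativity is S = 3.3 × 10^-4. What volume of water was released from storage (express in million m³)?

A = 14000 ha = 1.4 × 10^8 m²
Δh = 18 ft = 5.486 m
ΔV = S × A × Δh = 3.3 × 10^-4 × 1.4 × 10^8 m² × 5.486 m = 2.535 × 10^5 m³
ΔV = 2.535 × 10^5 m³ = 0.2535 million m³

ΔV ≈ 0.253 million m³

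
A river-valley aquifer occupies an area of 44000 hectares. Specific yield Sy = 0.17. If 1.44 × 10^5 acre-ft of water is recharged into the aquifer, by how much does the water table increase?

Δh ≈ 2.37 m

A = 44000 hectares = 4.4 × 10^8 m²
ΔV = 1.44 × 10^5 acre-ft = 1.776 × 10^8 m³
Δh = ΔV / (Sy × A) = 1.776 × 10^8 m³ / (0.17 × 4.4 × 10^8 m²) = 2.375 m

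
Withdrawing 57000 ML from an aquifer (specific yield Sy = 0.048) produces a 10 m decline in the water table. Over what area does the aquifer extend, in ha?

A ≈ 11900 ha

ΔV = 57000 ML = 5.7 × 10^7 m³
A = ΔV / (Sy × Δh) = 5.7 × 10^7 / (0.048 × 10) = 1.188 × 10^8 m²
A = 1.188 × 10^8 m² = 11880 ha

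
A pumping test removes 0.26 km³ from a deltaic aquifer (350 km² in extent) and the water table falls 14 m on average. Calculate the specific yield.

Sy ≈ 0.053

A = 350 km² = 3.5 × 10^8 m²
ΔV = 0.26 km³ = 2.6 × 10^8 m³
Sy = ΔV / (A × Δh) = 2.6 × 10^8 m³ / (3.5 × 10^8 m² × 14 m) = 0.05306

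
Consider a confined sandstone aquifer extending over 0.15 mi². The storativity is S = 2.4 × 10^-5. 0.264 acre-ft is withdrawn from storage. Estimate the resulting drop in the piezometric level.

A = 0.15 mi² = 3.885 × 10^5 m²
ΔV = 0.264 acre-ft = 325.6 m³
Δh = ΔV / (S × A) = 325.6 m³ / (2.4 × 10^-5 × 3.885 × 10^5 m²) = 34.93 m

Δh ≈ 34.9 m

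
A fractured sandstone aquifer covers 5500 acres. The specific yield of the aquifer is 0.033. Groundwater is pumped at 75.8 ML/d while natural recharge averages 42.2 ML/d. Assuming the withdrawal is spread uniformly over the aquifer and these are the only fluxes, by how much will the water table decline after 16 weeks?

Δh ≈ 5.12 m

A = 5500 acres = 2.226 × 10^7 m²
Net abstraction = 75.8 − 42.2 = 33.6 ML/d
Q_net = 33.6 ML/d = 33600 m³/d
t = 16 weeks = 112 d
ΔV = Q × t = 33600 m³/d × 112 d = 3.763 × 10^6 m³
Δh = ΔV / (Sy × A) = 3.763 × 10^6 / (0.033 × 2.226 × 10^7) = 5.123 m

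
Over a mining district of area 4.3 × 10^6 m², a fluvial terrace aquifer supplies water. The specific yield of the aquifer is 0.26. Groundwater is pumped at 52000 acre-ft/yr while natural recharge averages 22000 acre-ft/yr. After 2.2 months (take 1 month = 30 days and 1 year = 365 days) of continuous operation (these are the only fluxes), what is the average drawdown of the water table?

Δh ≈ 5.98 m

Net abstraction = 52000 − 22000 = 30000 acre-ft/yr
Q_net = 30000 acre-ft/yr = 1.014 × 10^5 m³/d
t = 2.2 months = 66 d
ΔV = Q × t = 1.014 × 10^5 m³/d × 66 d = 6.691 × 10^6 m³
Δh = ΔV / (Sy × A) = 6.691 × 10^6 / (0.26 × 4.3 × 10^6) = 5.985 m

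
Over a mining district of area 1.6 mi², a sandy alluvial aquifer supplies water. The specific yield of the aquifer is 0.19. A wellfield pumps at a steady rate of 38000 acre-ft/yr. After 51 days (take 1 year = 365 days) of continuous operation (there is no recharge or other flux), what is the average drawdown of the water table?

A = 1.6 mi² = 4.144 × 10^6 m²
Q = 38000 acre-ft/yr = 1.284 × 10^5 m³/d
ΔV = Q × t = 1.284 × 10^5 m³/d × 51 d = 6.549 × 10^6 m³
Δh = ΔV / (Sy × A) = 6.549 × 10^6 / (0.19 × 4.144 × 10^6) = 8.318 m

Δh ≈ 8.32 m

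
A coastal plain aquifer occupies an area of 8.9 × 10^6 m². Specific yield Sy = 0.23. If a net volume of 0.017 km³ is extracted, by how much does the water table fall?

Δh ≈ 8.3 m

ΔV = 0.017 km³ = 1.7 × 10^7 m³
Δh = ΔV / (Sy × A) = 1.7 × 10^7 m³ / (0.23 × 8.9 × 10^6 m²) = 8.305 m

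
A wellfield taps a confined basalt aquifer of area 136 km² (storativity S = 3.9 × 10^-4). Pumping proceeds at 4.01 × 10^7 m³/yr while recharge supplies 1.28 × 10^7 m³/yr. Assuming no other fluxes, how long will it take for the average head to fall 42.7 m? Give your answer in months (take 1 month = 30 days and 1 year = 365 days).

A = 136 km² = 1.36 × 10^8 m²
ΔV = S × A × Δh = 3.9 × 10^-4 × 1.36 × 10^8 × 42.7 = 2.265 × 10^6 m³
Net withdrawal = 4.01 × 10^7 − 1.28 × 10^7 = 2.73 × 10^7 m³/yr = 74790 m³/d
t = ΔV / Q = 2.265 × 10^6 m³ / 74790 m³/d = 30.28 d
t = 30.28 d ≈ 1.009 months

t ≈ 1.01 months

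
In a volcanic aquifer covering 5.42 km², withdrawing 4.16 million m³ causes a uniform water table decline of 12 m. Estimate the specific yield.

Sy ≈ 0.064

A = 5.42 km² = 5.42 × 10^6 m²
ΔV = 4.16 million m³ = 4.16 × 10^6 m³
Sy = ΔV / (A × Δh) = 4.16 × 10^6 m³ / (5.42 × 10^6 m² × 12 m) = 0.06396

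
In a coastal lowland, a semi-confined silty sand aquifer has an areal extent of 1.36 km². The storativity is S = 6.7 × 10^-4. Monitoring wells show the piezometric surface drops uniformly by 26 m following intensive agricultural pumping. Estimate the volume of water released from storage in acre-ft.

ΔV ≈ 19.2 acre-ft

A = 1.36 km² = 1.36 × 10^6 m²
ΔV = S × A × Δh = 6.7 × 10^-4 × 1.36 × 10^6 m² × 26 m = 23690 m³
ΔV = 23690 m³ = 19.21 acre-ft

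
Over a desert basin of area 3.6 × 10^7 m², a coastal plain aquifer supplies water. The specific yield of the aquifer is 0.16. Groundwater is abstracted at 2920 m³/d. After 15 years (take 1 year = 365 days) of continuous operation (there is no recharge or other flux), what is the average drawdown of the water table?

t = 15 years = 5475 d
ΔV = Q × t = 2920 m³/d × 5475 d = 1.599 × 10^7 m³
Δh = ΔV / (Sy × A) = 1.599 × 10^7 / (0.16 × 3.6 × 10^7) = 2.776 m

Δh ≈ 2.78 m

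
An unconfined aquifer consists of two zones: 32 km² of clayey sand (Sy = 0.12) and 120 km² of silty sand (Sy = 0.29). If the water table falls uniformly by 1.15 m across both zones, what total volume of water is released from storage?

ΔV ≈ 4.44 × 10^7 m³

A₁ = 32 km² = 3.2 × 10^7 m²; A₂ = 120 km² = 1.2 × 10^8 m²
ΔV₁ = 0.12 × 3.2 × 10^7 × 1.15 = 4.416 × 10^6 m³
ΔV₂ = 0.29 × 1.2 × 10^8 × 1.15 = 4.002 × 10^7 m³
ΔV = ΔV₁ + ΔV₂ = 4.444 × 10^7 m³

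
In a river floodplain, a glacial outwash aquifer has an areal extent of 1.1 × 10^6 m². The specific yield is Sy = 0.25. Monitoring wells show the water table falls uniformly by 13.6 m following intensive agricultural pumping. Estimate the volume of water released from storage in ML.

ΔV ≈ 3740 ML

ΔV = Sy × A × Δh = 0.25 × 1.1 × 10^6 m² × 13.6 m = 3.74 × 10^6 m³
ΔV = 3.74 × 10^6 m³ = 3740 ML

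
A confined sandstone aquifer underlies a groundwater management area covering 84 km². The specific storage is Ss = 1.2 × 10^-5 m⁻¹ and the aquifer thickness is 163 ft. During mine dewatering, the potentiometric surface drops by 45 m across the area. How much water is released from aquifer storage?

b = 163 ft = 49.68 m
S = Ss × b = 1.2 × 10^-5 m⁻¹ × 49.68 m = 5.962 × 10^-4
A = 84 km² = 8.4 × 10^7 m²
ΔV = S × A × Δh = 5.962 × 10^-4 × 8.4 × 10^7 m² × 45 m = 2.254 × 10^6 m³

ΔV ≈ 2.25 × 10^6 m³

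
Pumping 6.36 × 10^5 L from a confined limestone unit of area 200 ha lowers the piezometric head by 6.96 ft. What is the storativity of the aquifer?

S ≈ 1.5 × 10^-4

A = 200 ha = 2 × 10^6 m²
Δh = 6.96 ft = 2.121 m
ΔV = 6.36 × 10^5 L = 636 m³
S = ΔV / (A × Δh) = 636 m³ / (2 × 10^6 m² × 2.121 m) = 1.499 × 10^-4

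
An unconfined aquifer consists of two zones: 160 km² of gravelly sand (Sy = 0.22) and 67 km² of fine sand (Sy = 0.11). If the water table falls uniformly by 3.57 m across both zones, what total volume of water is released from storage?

A₁ = 160 km² = 1.6 × 10^8 m²; A₂ = 67 km² = 6.7 × 10^7 m²
ΔV₁ = 0.22 × 1.6 × 10^8 × 3.57 = 1.257 × 10^8 m³
ΔV₂ = 0.11 × 6.7 × 10^7 × 3.57 = 2.631 × 10^7 m³
ΔV = ΔV₁ + ΔV₂ = 1.52 × 10^8 m³

ΔV ≈ 1.52 × 10^8 m³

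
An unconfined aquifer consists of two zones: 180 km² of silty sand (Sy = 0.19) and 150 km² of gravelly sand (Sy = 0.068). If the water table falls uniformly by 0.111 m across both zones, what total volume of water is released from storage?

ΔV ≈ 4.93 × 10^6 m³

A₁ = 180 km² = 1.8 × 10^8 m²; A₂ = 150 km² = 1.5 × 10^8 m²
ΔV₁ = 0.19 × 1.8 × 10^8 × 0.111 = 3.796 × 10^6 m³
ΔV₂ = 0.068 × 1.5 × 10^8 × 0.111 = 1.132 × 10^6 m³
ΔV = ΔV₁ + ΔV₂ = 4.928 × 10^6 m³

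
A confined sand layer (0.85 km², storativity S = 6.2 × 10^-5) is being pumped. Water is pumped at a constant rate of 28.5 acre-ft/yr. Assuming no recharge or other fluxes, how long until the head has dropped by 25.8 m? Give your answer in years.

t ≈ 0.0387 years

A = 0.85 km² = 8.5 × 10^5 m²
ΔV = S × A × Δh = 6.2 × 10^-5 × 8.5 × 10^5 × 25.8 = 1360 m³
Q = 28.5 acre-ft/yr = 96.31 m³/d
t = ΔV / Q = 1360 m³ / 96.31 m³/d = 14.12 d
t = 14.12 d ≈ 0.03868 years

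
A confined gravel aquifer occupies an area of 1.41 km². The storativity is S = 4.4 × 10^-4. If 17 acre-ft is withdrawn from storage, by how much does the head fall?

A = 1.41 km² = 1.41 × 10^6 m²
ΔV = 17 acre-ft = 20970 m³
Δh = ΔV / (S × A) = 20970 m³ / (4.4 × 10^-4 × 1.41 × 10^6 m²) = 33.8 m

Δh ≈ 33.8 m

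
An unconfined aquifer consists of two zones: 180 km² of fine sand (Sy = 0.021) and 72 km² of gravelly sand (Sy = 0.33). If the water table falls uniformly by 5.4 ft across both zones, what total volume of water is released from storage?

A₁ = 180 km² = 1.8 × 10^8 m²; A₂ = 72 km² = 7.2 × 10^7 m²
Δh = 5.4 ft = 1.646 m
ΔV₁ = 0.021 × 1.8 × 10^8 × 1.646 = 6.222 × 10^6 m³
ΔV₂ = 0.33 × 7.2 × 10^7 × 1.646 = 3.911 × 10^7 m³
ΔV = ΔV₁ + ΔV₂ = 4.533 × 10^7 m³

ΔV ≈ 4.53 × 10^7 m³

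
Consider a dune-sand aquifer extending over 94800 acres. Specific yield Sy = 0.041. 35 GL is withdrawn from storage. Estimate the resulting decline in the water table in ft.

A = 94800 acres = 3.836 × 10^8 m²
ΔV = 35 GL = 3.5 × 10^7 m³
Δh = ΔV / (Sy × A) = 3.5 × 10^7 m³ / (0.041 × 3.836 × 10^8 m²) = 2.225 m
Δh = 2.225 m = 7.3 ft

Δh ≈ 7.3 ft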